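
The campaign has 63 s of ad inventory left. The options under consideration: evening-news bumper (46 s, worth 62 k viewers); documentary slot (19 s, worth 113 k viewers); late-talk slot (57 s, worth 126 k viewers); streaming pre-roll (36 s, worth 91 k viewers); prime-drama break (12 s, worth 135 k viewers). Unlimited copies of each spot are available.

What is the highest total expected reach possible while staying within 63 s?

The ratio ordering already packs tightly: 5×prime-drama break, 60 s, 675.
The spare 3 s is too small for any remaining spot, and no exchange beats 675.

675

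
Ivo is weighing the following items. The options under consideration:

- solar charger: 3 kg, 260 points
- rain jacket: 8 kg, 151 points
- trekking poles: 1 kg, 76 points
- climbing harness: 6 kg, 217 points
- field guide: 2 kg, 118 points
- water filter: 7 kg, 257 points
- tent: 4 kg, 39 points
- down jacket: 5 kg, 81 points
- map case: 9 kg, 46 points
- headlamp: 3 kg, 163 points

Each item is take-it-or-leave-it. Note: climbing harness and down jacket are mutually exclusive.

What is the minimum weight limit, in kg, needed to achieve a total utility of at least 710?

Minimise kg subject to total utility ≥ 710.
Taking solar charger + trekking poles + field guide + water filter gives 711 (≥ 710) for 13 kg.
Any bundle with less than 13 kg falls short of 710.

13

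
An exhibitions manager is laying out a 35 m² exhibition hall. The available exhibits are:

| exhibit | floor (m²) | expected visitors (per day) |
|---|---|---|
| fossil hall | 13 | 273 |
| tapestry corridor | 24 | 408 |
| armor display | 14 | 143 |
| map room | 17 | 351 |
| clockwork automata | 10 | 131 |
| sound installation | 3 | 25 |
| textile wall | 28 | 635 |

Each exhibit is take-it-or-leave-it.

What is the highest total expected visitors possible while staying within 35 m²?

660

Ranking by ratio (expected visitors/m²): textile wall 22.68, fossil hall 21.00, map room 20.65.
The ratio ordering already packs tightly: sound installation + textile wall, 31 m², 660.
Every other selection either busts 35 m² or fails to beat 660.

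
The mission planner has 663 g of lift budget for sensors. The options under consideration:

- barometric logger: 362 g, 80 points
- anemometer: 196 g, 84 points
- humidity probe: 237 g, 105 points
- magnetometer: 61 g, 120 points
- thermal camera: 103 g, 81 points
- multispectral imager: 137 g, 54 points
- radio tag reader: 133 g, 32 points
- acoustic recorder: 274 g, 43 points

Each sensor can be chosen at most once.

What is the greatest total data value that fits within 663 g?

Best packing: anemometer + humidity probe + magnetometer + thermal camera — 597 g, 390 total.
An exhaustive check of the 256 subsets confirms 390.

390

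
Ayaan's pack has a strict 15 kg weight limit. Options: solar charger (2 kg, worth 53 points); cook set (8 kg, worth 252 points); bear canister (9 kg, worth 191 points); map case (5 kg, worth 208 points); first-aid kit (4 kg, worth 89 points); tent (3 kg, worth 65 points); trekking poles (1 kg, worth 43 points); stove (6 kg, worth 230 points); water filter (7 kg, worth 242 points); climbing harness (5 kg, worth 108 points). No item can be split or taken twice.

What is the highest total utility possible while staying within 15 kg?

Ranking by ratio (utility/kg): trekking poles 43.00, map case 41.60, stove 38.33, water filter 34.57.
The ratio heuristic lands on solar charger + map case + trekking poles + stove (534) but leaves 1 kg idle.
The 2 kg tied up in solar charger is better spent on tent — total rises to 546 (15 kg).
Nothing else within 15 kg beats 546.

546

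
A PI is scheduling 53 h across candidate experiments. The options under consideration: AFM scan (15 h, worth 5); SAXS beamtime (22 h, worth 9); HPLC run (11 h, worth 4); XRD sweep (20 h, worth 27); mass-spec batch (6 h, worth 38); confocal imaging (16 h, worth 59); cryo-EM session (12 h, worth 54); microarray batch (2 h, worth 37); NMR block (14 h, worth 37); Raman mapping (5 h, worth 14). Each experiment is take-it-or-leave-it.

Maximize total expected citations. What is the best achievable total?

225

Greedy by ratio would take HPLC run + mass-spec batch + confocal imaging + cryo-EM session + microarray batch + Raman mapping: 52 h used, total 206.
The 16 h tied up in HPLC run and Raman mapping is better spent on NMR block — total rises to 225 (50 h).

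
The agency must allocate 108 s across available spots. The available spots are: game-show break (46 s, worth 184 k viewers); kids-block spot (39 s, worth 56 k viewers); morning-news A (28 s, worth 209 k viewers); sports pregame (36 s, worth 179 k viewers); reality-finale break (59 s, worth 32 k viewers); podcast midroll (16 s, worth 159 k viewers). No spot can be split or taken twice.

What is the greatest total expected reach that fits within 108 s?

Density check — podcast midroll 9.94, morning-news A 7.46, sports pregame 4.97, game-show break 4.00 are the best per s.
The ratio heuristic lands on morning-news A + sports pregame + podcast midroll (547) but leaves 28 s idle.
Dropping sports pregame frees 36 s; slotting in game-show break (46 s) lifts the total to 552 at 90 s.
Runner-up morning-news A + sports pregame + podcast midroll tops out at 547.

552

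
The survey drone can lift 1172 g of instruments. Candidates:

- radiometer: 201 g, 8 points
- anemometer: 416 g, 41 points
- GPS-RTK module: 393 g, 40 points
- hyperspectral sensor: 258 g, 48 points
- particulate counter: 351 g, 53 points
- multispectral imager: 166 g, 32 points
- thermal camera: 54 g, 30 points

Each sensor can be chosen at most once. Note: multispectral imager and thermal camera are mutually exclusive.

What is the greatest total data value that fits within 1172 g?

173

Taking GPS-RTK module + hyperspectral sensor + particulate counter + multispectral imager: 1168 g used, 173 in data value.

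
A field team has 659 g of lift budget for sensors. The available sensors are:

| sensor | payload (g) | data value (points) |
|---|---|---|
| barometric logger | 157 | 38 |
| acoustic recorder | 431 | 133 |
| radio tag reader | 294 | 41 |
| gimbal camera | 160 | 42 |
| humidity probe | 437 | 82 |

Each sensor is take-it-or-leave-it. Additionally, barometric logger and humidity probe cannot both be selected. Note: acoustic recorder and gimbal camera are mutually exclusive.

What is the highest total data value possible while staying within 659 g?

Best packing: barometric logger + acoustic recorder — 588 g, 171 total.
Nothing else feasible within 659 g beats 171.

171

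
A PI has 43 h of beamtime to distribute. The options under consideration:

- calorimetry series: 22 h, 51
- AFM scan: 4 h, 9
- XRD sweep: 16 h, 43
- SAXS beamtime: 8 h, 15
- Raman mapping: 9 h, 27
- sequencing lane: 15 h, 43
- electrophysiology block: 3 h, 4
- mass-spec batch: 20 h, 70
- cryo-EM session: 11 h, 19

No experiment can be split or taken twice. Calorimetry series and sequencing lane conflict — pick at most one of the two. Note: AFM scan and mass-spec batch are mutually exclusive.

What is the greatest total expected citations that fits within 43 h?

Best packing: SAXS beamtime + sequencing lane + mass-spec batch — 43 h, 128 total.
Every other selection either busts 43 h or breaks a pairing rule or fails to beat 128.

128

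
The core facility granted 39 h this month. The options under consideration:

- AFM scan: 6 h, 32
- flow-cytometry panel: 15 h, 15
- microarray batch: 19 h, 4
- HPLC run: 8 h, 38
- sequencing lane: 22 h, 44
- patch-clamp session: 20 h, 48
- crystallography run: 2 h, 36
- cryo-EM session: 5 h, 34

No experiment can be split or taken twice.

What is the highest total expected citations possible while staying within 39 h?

156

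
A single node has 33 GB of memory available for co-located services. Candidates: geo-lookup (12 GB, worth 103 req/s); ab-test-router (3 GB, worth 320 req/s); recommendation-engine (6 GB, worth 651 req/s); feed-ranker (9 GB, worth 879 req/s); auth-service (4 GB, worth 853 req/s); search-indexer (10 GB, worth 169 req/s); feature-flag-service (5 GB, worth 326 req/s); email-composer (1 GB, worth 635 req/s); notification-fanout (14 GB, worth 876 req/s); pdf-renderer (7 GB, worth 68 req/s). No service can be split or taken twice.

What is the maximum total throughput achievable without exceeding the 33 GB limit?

3664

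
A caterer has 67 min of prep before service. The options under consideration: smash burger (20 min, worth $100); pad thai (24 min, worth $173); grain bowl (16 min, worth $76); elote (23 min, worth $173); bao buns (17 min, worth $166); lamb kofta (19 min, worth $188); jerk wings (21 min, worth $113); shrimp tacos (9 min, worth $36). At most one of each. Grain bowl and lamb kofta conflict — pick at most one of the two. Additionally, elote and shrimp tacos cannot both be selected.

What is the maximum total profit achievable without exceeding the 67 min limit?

534

Taking the top-ratio dishes first gives elote + bao buns + lamb kofta for 527 (59 min).
The 17 min tied up in bao buns is better spent on pad thai — total rises to 534 (66 min).
The spare 1 min is too small for any remaining dish, and no feasible exchange beats 534.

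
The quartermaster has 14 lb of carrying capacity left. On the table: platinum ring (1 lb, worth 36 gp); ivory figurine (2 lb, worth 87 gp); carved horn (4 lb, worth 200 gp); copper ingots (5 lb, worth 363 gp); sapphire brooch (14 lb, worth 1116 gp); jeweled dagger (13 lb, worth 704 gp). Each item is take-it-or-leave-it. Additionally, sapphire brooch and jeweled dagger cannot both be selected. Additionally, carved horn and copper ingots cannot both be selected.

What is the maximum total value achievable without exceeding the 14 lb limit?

Best packing: sapphire brooch — 14 lb, 1116 total.
An exhaustive check of the 64 subsets confirms 1116.

1116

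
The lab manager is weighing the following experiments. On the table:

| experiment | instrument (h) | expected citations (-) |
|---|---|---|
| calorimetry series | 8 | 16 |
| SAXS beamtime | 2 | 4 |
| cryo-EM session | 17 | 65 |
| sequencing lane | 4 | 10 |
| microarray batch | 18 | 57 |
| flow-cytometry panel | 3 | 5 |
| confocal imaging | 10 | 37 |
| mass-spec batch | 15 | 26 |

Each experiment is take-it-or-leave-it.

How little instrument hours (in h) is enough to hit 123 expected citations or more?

37

Minimise h subject to total expected citations ≥ 123.
SAXS beamtime + cryo-EM session + microarray batch: 126 expected citations at 37 h.
Below 37 h the best achievable stays under 123.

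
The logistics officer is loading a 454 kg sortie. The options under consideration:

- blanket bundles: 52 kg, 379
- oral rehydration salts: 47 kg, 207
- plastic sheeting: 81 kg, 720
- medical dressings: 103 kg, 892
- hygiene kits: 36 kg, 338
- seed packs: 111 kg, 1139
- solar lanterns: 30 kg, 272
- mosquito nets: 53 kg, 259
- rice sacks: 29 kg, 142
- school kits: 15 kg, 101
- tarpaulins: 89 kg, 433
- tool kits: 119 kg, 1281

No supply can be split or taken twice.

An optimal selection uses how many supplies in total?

5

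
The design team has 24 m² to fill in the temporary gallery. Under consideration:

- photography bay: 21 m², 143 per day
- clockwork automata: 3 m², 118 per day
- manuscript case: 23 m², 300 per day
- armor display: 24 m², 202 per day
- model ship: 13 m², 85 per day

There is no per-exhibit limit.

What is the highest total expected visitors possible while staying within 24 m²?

944

Best packing: 8×clockwork automata — 24 m², 944 total.
Every other selection either busts 24 m² or fails to beat 944.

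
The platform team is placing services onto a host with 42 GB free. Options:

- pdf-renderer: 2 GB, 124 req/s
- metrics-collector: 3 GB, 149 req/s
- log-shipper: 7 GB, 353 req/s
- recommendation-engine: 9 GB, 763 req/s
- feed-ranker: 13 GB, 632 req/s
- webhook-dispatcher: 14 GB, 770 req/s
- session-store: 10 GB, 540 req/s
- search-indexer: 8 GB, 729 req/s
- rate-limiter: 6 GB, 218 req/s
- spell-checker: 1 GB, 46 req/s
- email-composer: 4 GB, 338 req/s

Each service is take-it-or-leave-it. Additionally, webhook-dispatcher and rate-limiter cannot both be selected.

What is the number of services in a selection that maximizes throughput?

5

Best achievable throughput is 2953.
One optimal bundle: log-shipper + recommendation-engine + webhook-dispatcher + search-indexer + email-composer (42 GB).
All optima have 5 services.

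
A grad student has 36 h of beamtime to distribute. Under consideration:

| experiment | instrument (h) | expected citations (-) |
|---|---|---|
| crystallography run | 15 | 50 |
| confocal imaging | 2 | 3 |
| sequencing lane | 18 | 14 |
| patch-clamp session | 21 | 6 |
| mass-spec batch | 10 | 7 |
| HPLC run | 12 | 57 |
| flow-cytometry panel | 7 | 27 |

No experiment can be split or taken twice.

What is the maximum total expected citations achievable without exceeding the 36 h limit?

Taking crystallography run + confocal imaging + HPLC run + flow-cytometry panel: 36 h used, 137 in expected citations.
Runner-up crystallography run + HPLC run + flow-cytometry panel tops out at 134.

137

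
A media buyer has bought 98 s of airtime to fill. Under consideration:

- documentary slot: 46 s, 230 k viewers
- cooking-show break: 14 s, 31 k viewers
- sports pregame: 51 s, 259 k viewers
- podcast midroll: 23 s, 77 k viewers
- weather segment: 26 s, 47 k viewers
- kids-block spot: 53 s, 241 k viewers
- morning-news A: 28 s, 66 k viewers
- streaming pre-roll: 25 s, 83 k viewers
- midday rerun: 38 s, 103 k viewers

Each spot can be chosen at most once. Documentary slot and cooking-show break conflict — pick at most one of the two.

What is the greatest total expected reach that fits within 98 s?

489

Taking documentary slot + sports pregame: 97 s used, 489 in expected reach.
Every other selection either busts 98 s or breaks a pairing rule or fails to beat 489.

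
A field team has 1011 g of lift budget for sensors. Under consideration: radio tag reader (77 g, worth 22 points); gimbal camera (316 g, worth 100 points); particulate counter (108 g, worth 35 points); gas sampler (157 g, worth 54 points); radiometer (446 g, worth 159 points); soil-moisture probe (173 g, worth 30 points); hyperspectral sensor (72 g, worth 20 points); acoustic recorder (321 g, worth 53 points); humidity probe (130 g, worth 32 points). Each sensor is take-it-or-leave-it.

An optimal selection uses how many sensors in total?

The maximum data value within 1011 g is 335.
For example radio tag reader + gimbal camera + gas sampler + radiometer achieves it, using 996 g.
All optima have 4 sensors.

4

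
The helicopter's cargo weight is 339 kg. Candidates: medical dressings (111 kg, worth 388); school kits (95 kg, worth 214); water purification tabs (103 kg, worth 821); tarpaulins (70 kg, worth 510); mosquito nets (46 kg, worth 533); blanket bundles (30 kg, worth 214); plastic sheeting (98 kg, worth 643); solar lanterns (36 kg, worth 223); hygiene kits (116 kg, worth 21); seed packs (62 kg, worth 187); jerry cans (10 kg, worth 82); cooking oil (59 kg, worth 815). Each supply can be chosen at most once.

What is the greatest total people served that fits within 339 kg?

3026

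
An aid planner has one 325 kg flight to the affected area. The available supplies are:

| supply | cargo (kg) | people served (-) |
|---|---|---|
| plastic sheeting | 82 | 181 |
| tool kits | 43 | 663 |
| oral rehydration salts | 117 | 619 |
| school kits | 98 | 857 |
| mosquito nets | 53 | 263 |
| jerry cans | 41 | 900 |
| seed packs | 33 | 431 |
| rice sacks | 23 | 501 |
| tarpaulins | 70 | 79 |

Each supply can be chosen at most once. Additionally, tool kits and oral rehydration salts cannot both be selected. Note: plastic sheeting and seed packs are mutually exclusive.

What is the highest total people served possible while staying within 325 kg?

3615

The ratio ordering already packs tightly: tool kits + school kits + mosquito nets + jerry cans + seed packs + rice sacks, 291 kg, 3615.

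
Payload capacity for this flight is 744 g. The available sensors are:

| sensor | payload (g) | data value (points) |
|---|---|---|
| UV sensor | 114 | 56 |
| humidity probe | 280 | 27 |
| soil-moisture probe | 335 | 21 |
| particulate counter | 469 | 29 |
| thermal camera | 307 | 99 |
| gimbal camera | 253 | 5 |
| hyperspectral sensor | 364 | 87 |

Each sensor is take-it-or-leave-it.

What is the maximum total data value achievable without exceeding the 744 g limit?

186

Density check — UV sensor 0.49, thermal camera 0.32, hyperspectral sensor 0.24, humidity probe 0.10 are the best per g.
The ratio heuristic lands on UV sensor + humidity probe + thermal camera (182) but leaves 43 g idle.
The 394 g tied up in UV sensor and humidity probe is better spent on hyperspectral sensor — total rises to 186 (671 g).
Next best is UV sensor + humidity probe + thermal camera at 182 (701 g) — short by 4.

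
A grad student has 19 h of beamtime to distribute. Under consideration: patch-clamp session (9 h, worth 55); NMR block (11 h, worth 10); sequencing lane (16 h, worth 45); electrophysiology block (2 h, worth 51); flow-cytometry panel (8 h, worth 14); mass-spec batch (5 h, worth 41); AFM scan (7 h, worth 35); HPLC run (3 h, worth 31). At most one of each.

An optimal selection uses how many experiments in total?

4

Best achievable expected citations is 178.
patch-clamp session + electrophysiology block + mass-spec batch + HPLC run hits 178 at 19 h.
All optima have 4 experiments.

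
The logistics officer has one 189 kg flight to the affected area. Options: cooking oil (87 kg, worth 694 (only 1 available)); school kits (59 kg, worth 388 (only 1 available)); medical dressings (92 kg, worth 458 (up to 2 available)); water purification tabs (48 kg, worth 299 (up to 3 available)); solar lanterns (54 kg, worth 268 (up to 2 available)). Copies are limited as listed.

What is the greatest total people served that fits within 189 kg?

1292

Density check — cooking oil 7.98, school kits 6.58, water purification tabs 6.23 are the best per kg.
Taking the top-ratio supplies first gives cooking oil + school kits for 1082 (146 kg).
The 59 kg tied up in school kits is better spent on 2×water purification tabs — total rises to 1292 (183 kg).
No other feasible combination exceeds 1292.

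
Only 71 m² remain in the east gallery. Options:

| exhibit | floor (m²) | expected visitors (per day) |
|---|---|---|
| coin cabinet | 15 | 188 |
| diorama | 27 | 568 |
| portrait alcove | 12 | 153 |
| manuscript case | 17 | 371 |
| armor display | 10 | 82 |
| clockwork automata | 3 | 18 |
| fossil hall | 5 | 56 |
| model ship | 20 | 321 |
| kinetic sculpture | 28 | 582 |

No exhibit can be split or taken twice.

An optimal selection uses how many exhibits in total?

Optimal total is 1338.
One optimal bundle: coin cabinet + diorama + kinetic sculpture (70 m²).
Any selection reaching 1338 contains exactly 3 exhibits.

3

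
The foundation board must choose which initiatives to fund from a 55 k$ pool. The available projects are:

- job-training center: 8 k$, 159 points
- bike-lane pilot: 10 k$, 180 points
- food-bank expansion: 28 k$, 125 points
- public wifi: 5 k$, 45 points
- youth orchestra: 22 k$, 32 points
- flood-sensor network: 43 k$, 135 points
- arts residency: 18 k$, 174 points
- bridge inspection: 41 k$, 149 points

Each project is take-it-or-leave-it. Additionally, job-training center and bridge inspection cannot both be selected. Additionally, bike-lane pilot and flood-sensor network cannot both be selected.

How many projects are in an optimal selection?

Best achievable projected impact is 558.
One optimal bundle: job-training center + bike-lane pilot + public wifi + arts residency (41 k$).
Every optimal selection uses 4 projects.

4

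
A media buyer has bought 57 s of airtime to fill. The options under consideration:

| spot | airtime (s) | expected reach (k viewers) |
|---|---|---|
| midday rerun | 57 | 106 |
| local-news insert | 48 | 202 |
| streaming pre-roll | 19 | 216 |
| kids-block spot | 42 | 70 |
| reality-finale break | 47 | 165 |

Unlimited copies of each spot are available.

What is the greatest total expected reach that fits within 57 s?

648

The ratio ordering already packs tightly: 3×streaming pre-roll, 57 s, 648.
That's the maximum — no swap from here does better than 648.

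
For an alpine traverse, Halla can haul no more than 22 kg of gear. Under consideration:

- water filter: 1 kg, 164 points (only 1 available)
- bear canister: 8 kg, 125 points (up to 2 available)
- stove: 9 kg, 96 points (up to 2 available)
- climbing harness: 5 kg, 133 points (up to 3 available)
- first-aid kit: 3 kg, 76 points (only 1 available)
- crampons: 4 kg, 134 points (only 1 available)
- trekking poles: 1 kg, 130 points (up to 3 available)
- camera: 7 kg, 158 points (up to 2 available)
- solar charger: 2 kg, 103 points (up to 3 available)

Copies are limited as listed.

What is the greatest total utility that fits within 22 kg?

Ranking by ratio (utility/kg): water filter 164.00, trekking poles 130.00, solar charger 51.50, crampons 33.50.
Water filter + climbing harness + first-aid kit + crampons + 3×trekking poles + 3×solar charger uses 22 of the 22 kg and totals 1206.
Nothing else within 22 kg beats 1206.

1206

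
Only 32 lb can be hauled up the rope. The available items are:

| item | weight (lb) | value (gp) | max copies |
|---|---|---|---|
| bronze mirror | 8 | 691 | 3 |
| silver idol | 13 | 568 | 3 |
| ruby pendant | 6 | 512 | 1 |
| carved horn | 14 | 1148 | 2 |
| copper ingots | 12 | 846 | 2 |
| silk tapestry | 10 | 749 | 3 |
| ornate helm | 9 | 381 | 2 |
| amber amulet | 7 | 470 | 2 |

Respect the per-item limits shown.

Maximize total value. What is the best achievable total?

Density check — bronze mirror 86.38, ruby pendant 85.33, carved horn 82.00 are the best per lb.
Filling by ratio: 3×bronze mirror + ruby pendant for 2585, with 2 lb left unused.
Replace bronze mirror with silk tapestry: the trade gains 58 net, giving 2643 at 32 lb.

2643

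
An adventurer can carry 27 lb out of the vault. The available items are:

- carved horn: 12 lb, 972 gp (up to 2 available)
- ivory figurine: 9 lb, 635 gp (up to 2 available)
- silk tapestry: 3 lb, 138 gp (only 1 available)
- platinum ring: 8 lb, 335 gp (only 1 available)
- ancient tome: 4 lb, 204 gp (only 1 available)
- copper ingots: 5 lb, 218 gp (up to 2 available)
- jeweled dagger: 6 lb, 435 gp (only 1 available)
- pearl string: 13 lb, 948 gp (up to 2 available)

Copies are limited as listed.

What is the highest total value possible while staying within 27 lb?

Ranking by ratio (value/lb): carved horn 81.00, pearl string 72.92, jeweled dagger 72.50.
The ratio ordering already packs tightly: 2×carved horn + silk tapestry, 27 lb, 2082.
Every other selection either busts 27 lb or exceeds an availability limit or fails to beat 2082.

2082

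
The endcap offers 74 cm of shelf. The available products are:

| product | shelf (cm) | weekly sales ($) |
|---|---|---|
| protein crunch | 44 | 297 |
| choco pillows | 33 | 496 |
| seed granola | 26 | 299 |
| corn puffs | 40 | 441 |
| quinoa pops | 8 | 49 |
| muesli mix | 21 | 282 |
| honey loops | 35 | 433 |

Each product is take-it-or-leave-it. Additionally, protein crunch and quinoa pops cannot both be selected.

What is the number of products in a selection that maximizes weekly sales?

2

Optimal total is 937.
choco pillows + corn puffs hits 937 at 73 cm.
Any selection reaching 937 contains exactly 2 products.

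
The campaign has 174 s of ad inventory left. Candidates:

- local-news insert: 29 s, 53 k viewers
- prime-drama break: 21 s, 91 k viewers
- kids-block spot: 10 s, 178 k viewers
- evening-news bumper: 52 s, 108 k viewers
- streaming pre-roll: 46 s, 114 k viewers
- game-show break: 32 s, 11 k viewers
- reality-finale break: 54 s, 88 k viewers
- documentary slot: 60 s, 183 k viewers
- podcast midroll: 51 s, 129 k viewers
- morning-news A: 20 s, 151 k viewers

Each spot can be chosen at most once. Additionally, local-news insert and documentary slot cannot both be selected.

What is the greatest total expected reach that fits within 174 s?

By expected reach per s: kids-block spot 17.80, morning-news A 7.55, prime-drama break 4.33 lead.
Best packing: prime-drama break + kids-block spot + documentary slot + podcast midroll + morning-news A — 162 s, 732 total.
The closest alternative, prime-drama break + kids-block spot + streaming pre-roll + documentary slot + morning-news A, reaches only 717.

732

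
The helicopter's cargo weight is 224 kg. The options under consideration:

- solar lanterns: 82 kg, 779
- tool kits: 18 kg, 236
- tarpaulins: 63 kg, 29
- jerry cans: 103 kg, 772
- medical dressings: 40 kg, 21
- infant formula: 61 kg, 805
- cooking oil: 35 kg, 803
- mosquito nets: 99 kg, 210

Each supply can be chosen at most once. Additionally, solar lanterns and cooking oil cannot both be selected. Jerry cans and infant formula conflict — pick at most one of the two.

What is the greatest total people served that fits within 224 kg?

2054

Best packing: tool kits + infant formula + cooking oil + mosquito nets — 213 kg, 2054 total.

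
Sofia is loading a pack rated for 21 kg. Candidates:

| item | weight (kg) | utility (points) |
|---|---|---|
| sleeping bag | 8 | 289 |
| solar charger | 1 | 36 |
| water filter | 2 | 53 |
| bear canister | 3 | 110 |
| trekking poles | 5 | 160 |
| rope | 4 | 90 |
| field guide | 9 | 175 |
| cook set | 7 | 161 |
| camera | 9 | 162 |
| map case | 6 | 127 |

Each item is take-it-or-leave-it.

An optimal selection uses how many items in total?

5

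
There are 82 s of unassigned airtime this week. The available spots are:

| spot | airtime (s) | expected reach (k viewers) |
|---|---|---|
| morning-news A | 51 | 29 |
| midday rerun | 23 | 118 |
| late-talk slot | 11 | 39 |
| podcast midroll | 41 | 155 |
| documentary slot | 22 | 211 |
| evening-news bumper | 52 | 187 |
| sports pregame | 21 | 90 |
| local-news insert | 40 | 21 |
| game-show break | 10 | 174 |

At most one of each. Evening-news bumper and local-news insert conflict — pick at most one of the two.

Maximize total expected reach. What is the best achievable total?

593

Taking midday rerun + documentary slot + sports pregame + game-show break: 76 s used, 593 in expected reach.
Next best is midday rerun + late-talk slot + documentary slot + game-show break at 542 (66 s) — short by 51.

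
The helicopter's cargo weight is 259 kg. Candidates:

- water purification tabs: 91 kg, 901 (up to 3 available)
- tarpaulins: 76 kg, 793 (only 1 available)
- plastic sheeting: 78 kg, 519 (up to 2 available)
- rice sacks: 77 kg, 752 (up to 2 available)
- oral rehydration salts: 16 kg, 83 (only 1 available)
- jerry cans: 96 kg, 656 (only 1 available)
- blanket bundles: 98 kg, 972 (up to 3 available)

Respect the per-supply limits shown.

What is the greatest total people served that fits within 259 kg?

2595

The ratio heuristic lands on tarpaulins + rice sacks + blanket bundles (2517) but leaves 8 kg idle.
Replace rice sacks and blanket bundles with 2×water purification tabs: the trade gains 78 net, giving 2595 at 258 kg.
The spare 1 kg is too small for any remaining supply, and no exchange beats 2595.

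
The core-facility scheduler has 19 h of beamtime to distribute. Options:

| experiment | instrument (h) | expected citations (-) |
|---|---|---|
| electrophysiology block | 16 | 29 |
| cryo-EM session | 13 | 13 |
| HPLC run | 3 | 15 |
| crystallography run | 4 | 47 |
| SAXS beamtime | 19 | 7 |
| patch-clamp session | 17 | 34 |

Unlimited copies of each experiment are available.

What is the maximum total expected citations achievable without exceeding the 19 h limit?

203

HPLC run + 4×crystallography run uses 19 of the 19 h and totals 203.
No other feasible combination exceeds 203.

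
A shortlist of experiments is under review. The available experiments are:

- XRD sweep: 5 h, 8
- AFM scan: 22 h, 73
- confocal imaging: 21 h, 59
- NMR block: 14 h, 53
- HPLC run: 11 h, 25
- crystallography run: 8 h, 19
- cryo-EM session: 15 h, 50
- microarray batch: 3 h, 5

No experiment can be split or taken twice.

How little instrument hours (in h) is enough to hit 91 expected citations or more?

Minimise h subject to total expected citations ≥ 91.
NMR block + cryo-EM session reaches 103 using 29 h.
Below 29 h the best achievable stays under 91.

29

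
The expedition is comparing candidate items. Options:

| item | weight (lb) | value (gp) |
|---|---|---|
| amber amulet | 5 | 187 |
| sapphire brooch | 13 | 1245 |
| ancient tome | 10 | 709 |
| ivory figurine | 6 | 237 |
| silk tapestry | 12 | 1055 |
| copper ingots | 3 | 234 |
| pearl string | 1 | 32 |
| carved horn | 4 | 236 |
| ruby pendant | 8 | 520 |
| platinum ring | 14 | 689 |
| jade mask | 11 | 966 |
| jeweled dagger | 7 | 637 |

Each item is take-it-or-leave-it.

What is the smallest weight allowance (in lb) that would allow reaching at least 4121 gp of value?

Need the lightest bundle worth ≥ 4121.
Taking sapphire brooch + silk tapestry + copper ingots + jade mask + jeweled dagger gives 4137 (≥ 4121) for 46 lb.
No combination under 46 lb hits 4121.

46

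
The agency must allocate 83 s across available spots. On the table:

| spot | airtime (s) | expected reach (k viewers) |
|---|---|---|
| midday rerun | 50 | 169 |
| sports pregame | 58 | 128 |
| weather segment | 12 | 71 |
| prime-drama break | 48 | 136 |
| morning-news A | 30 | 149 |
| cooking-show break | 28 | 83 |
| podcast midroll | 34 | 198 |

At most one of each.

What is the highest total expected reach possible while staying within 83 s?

418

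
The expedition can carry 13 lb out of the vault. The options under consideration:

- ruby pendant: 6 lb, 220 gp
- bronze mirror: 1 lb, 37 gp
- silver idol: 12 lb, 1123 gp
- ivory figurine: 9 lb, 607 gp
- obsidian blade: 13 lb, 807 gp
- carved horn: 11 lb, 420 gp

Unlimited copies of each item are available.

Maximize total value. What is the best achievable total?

Taking bronze mirror + silver idol: 13 lb used, 1160 in value.
That's the maximum — no swap from here does better than 1160.

1160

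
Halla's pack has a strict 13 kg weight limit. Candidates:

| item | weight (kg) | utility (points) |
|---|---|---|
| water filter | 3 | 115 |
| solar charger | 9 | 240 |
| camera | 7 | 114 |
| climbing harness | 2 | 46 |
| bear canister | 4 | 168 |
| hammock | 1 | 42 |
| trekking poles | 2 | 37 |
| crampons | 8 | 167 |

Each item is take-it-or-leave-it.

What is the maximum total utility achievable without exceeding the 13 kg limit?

408

Ranking by ratio (utility/kg): bear canister 42.00, hammock 42.00, water filter 38.33.
Solar charger + bear canister uses 13 of the 13 kg and totals 408.
That's the maximum — no swap from here does better than 408.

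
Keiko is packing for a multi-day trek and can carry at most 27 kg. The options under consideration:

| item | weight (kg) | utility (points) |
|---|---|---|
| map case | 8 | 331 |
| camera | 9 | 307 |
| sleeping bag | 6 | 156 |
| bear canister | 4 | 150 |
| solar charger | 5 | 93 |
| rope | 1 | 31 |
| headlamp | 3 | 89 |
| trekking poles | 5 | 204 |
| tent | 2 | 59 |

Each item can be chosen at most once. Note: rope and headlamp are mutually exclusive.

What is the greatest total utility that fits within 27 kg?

1023

Taking map case + camera + bear canister + rope + trekking poles: 27 kg used, 1023 in utility.
Runner-up map case + camera + bear canister + trekking poles tops out at 992.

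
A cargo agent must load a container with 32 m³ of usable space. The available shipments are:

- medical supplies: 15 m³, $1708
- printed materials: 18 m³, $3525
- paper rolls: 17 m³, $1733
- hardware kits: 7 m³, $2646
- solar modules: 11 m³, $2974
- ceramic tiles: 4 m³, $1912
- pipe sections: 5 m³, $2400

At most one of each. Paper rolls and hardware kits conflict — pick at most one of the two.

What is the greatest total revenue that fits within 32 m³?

9932

Best packing: hardware kits + solar modules + ceramic tiles + pipe sections — 27 m³, 9932 total.
The closest alternative, medical supplies + hardware kits + ceramic tiles + pipe sections, reaches only 8666.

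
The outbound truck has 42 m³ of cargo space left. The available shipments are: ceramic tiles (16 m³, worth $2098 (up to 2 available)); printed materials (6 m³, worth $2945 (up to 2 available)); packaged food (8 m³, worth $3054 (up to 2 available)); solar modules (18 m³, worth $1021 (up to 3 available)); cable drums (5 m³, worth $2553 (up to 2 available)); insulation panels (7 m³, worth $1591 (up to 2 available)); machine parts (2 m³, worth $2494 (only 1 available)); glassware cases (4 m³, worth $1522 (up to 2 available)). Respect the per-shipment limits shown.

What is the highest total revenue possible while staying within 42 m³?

19697

Density check — machine parts 1247.00, cable drums 510.60, printed materials 490.83 are the best per m³.
Greedy by ratio would take 2×printed materials + 2×packaged food + 2×cable drums + machine parts: 40 m³ used, total 19598.
Replace printed materials with 2×glassware cases: the trade gains 99 net, giving 19697 at 42 m³.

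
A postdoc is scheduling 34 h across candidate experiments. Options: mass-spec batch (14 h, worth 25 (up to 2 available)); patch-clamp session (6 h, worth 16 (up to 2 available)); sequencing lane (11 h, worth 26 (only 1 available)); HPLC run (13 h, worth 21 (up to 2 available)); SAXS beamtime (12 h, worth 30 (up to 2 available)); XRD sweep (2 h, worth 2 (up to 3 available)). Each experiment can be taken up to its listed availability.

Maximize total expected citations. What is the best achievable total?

Density check — patch-clamp session 2.67, SAXS beamtime 2.50, sequencing lane 2.36, mass-spec batch 1.79 are the best per h.
A density-first pass picks 2×patch-clamp session + SAXS beamtime + 3×XRD sweep — 68 at 30 h.
Dropping patch-clamp session and XRD sweep frees 8 h; slotting in SAXS beamtime (12 h) lifts the total to 80 at 34 h.
No other feasible combination exceeds 80.

80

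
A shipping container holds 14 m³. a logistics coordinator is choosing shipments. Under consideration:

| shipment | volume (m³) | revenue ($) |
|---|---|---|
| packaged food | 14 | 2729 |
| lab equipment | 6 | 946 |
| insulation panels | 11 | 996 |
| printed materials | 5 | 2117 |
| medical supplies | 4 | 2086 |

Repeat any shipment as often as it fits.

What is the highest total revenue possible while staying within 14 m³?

6320

The ratio heuristic lands on 3×medical supplies (6258) but leaves 2 m³ idle.
Replace 2×medical supplies with 2×printed materials: the trade gains 62 net, giving 6320 at 14 m³.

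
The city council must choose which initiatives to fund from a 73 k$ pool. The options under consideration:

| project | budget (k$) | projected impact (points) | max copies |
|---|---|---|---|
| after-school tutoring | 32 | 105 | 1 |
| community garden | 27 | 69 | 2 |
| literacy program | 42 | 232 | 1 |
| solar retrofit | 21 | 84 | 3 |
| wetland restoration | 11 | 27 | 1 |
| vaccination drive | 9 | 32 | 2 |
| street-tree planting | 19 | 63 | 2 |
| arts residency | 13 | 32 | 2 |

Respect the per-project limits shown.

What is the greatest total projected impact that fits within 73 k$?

348

Density check — literacy program 5.52, solar retrofit 4.00, vaccination drive 3.56 are the best per k$.
Literacy program + solar retrofit + vaccination drive uses 72 of the 73 k$ and totals 348.
Nothing else within 73 k$ beats 348.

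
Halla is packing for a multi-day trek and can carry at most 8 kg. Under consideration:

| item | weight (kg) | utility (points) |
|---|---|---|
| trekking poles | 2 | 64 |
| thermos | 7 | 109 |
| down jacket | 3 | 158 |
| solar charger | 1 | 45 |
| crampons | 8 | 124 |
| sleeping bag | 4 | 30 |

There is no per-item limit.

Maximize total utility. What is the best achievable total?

406

Taking 2×down jacket + 2×solar charger: 8 kg used, 406 in utility.
Every other selection either busts 8 kg or fails to beat 406.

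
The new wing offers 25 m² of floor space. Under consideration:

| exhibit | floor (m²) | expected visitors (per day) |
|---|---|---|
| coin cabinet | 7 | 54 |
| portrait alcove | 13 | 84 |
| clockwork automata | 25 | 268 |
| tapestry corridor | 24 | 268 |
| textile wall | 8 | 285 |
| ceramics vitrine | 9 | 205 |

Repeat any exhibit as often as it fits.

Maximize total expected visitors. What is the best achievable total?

Taking 3×textile wall: 24 m² used, 855 in expected visitors.
The spare 1 m² is too small for any remaining exhibit, and no exchange beats 855.

855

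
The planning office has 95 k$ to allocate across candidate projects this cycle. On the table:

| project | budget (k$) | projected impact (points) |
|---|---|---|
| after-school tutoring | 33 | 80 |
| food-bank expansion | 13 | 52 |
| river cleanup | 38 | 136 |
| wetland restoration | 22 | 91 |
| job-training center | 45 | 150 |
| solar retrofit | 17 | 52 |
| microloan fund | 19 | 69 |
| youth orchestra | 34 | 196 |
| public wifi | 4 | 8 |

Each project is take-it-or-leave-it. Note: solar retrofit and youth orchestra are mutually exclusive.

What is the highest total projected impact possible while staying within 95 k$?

By projected impact per k$: youth orchestra 5.76, wetland restoration 4.14, food-bank expansion 4.00, microloan fund 3.63 lead.
Taking the top-ratio projects first gives food-bank expansion + wetland restoration + microloan fund + youth orchestra + public wifi for 416 (92 k$).
The 36 k$ tied up in food-bank expansion and microloan fund and public wifi is better spent on river cleanup — total rises to 423 (94 k$).
Every other selection either busts 95 k$ or breaks a pairing rule or fails to beat 423.

423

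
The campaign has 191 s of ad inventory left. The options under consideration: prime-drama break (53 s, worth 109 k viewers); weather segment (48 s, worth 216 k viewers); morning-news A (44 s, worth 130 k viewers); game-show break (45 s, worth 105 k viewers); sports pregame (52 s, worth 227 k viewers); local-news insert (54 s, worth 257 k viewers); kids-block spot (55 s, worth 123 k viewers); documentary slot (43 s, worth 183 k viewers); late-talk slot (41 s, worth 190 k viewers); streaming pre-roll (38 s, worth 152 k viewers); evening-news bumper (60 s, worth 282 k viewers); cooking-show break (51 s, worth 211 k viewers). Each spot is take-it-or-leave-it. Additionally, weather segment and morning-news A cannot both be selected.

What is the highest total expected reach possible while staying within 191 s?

Filling by ratio: local-news insert + late-talk slot + evening-news bumper for 729, with 36 s left unused.
Dropping evening-news bumper frees 60 s; slotting in sports pregame + documentary slot (95 s) lifts the total to 857 at 190 s.
The closest alternative, sports pregame + late-talk slot + streaming pre-roll + evening-news bumper, reaches only 851.

857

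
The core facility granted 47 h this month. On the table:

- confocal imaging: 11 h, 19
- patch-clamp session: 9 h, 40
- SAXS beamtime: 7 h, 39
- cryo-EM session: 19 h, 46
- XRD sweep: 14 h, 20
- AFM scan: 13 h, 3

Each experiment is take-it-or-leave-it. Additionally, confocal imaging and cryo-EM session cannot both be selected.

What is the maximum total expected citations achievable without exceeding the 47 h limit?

125

Patch-clamp session + SAXS beamtime + cryo-EM session uses 35 of the 47 h and totals 125.
The closest alternative, confocal imaging + patch-clamp session + SAXS beamtime + XRD sweep, reaches only 118.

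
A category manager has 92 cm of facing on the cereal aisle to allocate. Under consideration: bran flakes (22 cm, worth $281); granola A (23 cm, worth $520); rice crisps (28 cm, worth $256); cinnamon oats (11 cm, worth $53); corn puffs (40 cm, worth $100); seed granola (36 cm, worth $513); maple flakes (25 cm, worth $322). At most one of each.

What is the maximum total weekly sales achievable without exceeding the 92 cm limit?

1367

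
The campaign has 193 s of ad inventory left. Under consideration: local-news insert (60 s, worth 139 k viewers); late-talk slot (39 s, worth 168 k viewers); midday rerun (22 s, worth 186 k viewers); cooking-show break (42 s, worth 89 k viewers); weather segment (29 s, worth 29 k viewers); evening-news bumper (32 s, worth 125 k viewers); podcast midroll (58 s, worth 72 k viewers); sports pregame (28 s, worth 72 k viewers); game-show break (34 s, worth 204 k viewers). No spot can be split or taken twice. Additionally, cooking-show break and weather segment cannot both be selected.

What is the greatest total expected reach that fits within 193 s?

Greedy by ratio would take late-talk slot + midday rerun + weather segment + evening-news bumper + sports pregame + game-show break: 184 s used, total 784.
Replace weather segment and sports pregame with local-news insert: the trade gains 38 net, giving 822 at 187 s.
The spare 6 s is too small for any remaining spot, and no feasible exchange beats 822.

822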